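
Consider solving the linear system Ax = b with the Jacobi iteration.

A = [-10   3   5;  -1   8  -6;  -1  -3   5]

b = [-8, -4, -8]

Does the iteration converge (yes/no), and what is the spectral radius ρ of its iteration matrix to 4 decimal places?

yes, ρ = 0.8289

Diagonal D = diag(-10, 8, 5); L, U strict lower/upper.
T_J = -D⁻¹(L+U): T[1,2] = -(-6)/(8) = +0.7500; T[1,1] = 0.
  T[0,:] = [+0.0000, +0.3000, +0.5000]
  T[1,:] = [+0.1250, +0.0000, +0.7500]
  T[2,:] = [+0.2000, +0.6000, +0.0000]
|λ(T)| sorted: 0.8289, 0.6832, 0.1457.
spectral radius ρ = 0.8289; 0.8289 < 1: convergent.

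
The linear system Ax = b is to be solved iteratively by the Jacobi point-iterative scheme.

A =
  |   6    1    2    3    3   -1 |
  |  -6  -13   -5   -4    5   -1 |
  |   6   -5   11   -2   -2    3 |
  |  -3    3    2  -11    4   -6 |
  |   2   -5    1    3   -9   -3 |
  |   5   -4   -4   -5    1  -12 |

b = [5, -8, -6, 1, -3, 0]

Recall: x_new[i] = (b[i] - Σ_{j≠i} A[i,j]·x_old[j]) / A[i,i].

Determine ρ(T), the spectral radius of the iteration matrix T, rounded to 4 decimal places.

Split A = D + L + U, D = diag(6, -13, 11, -11, -9, -12).
Jacobi: T = -D⁻¹(L+U), T[3,5] = -(-6)/(-11) = -0.5455; T[3,3] = 0.
  T[0,:] = [+0.0000, -0.1667, -0.3333, -0.5000, -0.5000, +0.1667]
  T[1,:] = [-0.4615, +0.0000, -0.3846, -0.3077, +0.3846, -0.0769]
  T[2,:] = [-0.5455, +0.4545, +0.0000, +0.1818, +0.1818, -0.2727]
  T[3,:] = [-0.2727, +0.2727, +0.1818, +0.0000, +0.3636, -0.5455]
  T[4,:] = [+0.2222, -0.5556, +0.1111, +0.3333, +0.0000, -0.3333]
  T[5,:] = [+0.4167, -0.3333, -0.3333, -0.4167, +0.0833, +0.0000]
eigenvalue magnitudes: 1.1653, 0.7010, 0.7010, 0.5092, 0.5092, 0.1515.
ρ(T) = max|λ| = 1.1653; 1.1653 > 1, so it fails to converge.

1.1653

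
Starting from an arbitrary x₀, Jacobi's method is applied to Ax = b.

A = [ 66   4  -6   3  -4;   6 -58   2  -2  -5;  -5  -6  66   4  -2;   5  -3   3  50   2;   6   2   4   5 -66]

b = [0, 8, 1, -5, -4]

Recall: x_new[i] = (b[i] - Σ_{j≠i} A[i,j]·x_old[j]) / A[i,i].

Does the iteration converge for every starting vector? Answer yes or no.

Split A = D + L + U, D = diag(66, -58, 66, 50, -66).
T_J = -D⁻¹(L+U): T[3,1] = -(-3)/(50) = +0.0600; T[3,3] = 0.
  T[0,:] = [+0.0000 -0.0606 +0.0909 -0.0455 +0.0606]
  T[1,:] = [+0.1034 +0.0000 +0.0345 -0.0345 -0.0862]
  T[2,:] = [+0.0758 +0.0909 +0.0000 -0.0606 +0.0303]
  T[3,:] = [-0.1000 +0.0600 -0.0600 +0.0000 -0.0400]
  T[4,:] = [+0.0909 +0.0303 +0.0606 +0.0758 +0.0000]
moduli |λ_i(T)| = 0.1666, 0.1069, 0.1069, 0.0981, 0.0981.
ρ(T) = max|λ| = 0.1666; 0.1666 < 1, so it converges for any x₀.

yes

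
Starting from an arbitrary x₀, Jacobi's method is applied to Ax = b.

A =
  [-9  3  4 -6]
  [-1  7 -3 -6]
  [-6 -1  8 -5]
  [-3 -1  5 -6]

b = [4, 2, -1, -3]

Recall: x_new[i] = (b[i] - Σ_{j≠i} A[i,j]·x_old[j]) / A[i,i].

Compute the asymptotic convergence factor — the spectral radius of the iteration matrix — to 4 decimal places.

1.2793

Split A = D + L + U, D = diag(-9, 7, 8, -6).
T_J = -D⁻¹(L+U): T[3,2] = -(5)/(-6) = +0.8333; T[3,3] = 0.
  T[0,:] = [+0.0000  +0.3333  +0.4444  -0.6667]
  T[1,:] = [+0.1429  +0.0000  +0.4286  +0.8571]
  T[2,:] = [+0.7500  +0.1250  +0.0000  +0.6250]
  T[3,:] = [-0.5000  -0.1667  +0.8333  +0.0000]
moduli |λ_i(T)| = 1.2793, 0.8458, 0.3523, 0.3523.
spectral radius ρ = 1.2793; 1.2793 > 1: divergent.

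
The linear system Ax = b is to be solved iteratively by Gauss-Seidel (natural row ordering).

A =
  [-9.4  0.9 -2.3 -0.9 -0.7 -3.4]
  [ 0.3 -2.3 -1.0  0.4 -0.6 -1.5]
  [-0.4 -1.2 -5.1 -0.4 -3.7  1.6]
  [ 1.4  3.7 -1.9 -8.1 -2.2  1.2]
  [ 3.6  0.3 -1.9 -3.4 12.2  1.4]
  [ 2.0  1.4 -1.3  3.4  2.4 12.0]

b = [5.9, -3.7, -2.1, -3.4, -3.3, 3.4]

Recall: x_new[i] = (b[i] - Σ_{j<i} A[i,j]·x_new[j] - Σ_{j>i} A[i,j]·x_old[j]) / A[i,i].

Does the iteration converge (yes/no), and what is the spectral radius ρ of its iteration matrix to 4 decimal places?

Let D = diag(-9.4, -2.3, -5.1, -8.1, 12.2, 12); L, U the strict triangles.
T_GS = -(D+L)⁻¹U: row 0 first, T[0,2] = -(-2.3)/(-9.4) = -0.2447; later rows by forward substitution.
  T[0,:] = [+0.0000  +0.0957  -0.2447  -0.0957  -0.0745  -0.3617]
  T[1,:] = [+0.0000  +0.0125  -0.4667  +0.1614  -0.2706  -0.6994]
  T[2,:] = [+0.0000  -0.0104  +0.1290  -0.1089  -0.6560  +0.5066]
  T[3,:] = [+0.0000  +0.0247  -0.2857  +0.0827  -0.2542  -0.3527]
  T[4,:] = [+0.0000  -0.0233  +0.0241  +0.0304  -0.1444  -0.0102]
  T[5,:] = [+0.0000  -0.0209  +0.1853  -0.0442  +0.0738  +0.2987]
eigenvalue magnitudes: 0.6474, 0.1786, 0.1786, 0.0321, 0.0256, 0.0000.
spectral radius ρ = 0.6474; 0.6474 < 1: convergent.

yes, ρ = 0.6474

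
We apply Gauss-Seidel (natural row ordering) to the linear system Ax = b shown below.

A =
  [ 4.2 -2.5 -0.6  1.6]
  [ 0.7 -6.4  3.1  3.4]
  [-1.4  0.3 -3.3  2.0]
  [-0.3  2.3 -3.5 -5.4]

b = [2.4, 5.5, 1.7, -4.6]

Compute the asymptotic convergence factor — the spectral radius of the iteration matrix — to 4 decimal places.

0.5426

A = D + L + U where D = diag(4.2, -6.4, -3.3, -5.4).
T_GS = -(D+L)⁻¹U: row 0 first, T[0,2] = -(-0.6)/(4.2) = +0.1429; later rows by forward substitution.
  T[0,:] = [+0.0000, +0.5952, +0.1429, -0.3810]
  T[1,:] = [+0.0000, +0.0651, +0.5000, +0.4896]
  T[2,:] = [+0.0000, -0.2466, -0.0152, +0.8122]
  T[3,:] = [+0.0000, +0.1545, +0.2148, -0.2967]
|eigenvalues of T|: 0.5426, 0.2111, 0.0848, 0.0000.
ρ = 0.5426; 0.5426 < 1 ⇒ converges.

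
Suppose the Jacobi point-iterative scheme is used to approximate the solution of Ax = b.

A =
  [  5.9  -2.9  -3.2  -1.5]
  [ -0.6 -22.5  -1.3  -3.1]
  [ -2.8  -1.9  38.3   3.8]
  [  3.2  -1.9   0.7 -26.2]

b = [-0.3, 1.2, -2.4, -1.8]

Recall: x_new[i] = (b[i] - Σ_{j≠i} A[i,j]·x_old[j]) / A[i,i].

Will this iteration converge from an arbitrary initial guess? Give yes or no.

yes

Write A = D+L+U with D = diag(5.9, -22.5, 38.3, -26.2).
Jacobi T = -D⁻¹(L+U): T[3,1] = -(-1.9)/(-26.2) = -0.0725; T[3,3] = 0.
  T[0,:] = [+0.0000  +0.4915  +0.5424  +0.2542]
  T[1,:] = [-0.0267  +0.0000  -0.0578  -0.1378]
  T[2,:] = [+0.0731  +0.0496  +0.0000  -0.0992]
  T[3,:] = [+0.1221  -0.0725  +0.0267  +0.0000]
|eigenvalues of T|: 0.3297, 0.2414, 0.2414, 0.0322.
ρ(T) = max|λ| = 0.3297; 0.3297 < 1 ⇒ converges.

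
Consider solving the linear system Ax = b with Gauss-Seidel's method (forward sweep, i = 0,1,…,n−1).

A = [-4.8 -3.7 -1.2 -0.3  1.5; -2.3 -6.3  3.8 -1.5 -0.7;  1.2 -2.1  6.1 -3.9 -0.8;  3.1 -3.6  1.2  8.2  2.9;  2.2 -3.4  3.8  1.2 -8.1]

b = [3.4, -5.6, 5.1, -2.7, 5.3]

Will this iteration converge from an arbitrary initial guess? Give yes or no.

Split A = D + L + U, D = diag(-4.8, -6.3, 6.1, 8.2, -8.1).
GS T = -(D+L)⁻¹U: row 0 first, T[0,4] = -(1.5)/(-4.8) = +0.3125; later rows by forward substitution.
  T[0,:] = [+0.0000  -0.7708  -0.2500  -0.0625  +0.3125]
  T[1,:] = [+0.0000  +0.2814  +0.6944  -0.2153  -0.2252]
  T[2,:] = [+0.0000  +0.2485  +0.2883  +0.5775  -0.0079]
  T[3,:] = [+0.0000  +0.3786  +0.3572  -0.1554  -0.5695]
  T[4,:] = [+0.0000  -0.1548  -0.1712  +0.3213  +0.0913]
moduli |λ_i(T)| = 0.9162, 0.4667, 0.4667, 0.1431, 0.0000.
ρ = 0.9162; 0.9162 < 1, so it converges for any x₀.

yes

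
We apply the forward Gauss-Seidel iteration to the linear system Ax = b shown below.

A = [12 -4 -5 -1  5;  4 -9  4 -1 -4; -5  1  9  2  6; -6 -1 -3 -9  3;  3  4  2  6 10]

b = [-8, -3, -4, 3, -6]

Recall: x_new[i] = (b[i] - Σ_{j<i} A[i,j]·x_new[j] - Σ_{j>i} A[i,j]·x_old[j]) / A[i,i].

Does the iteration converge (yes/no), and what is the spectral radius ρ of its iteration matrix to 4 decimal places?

yes, ρ = 0.8249

A = D + L + U where D = diag(12, -9, 9, -9, 10).
T_GS = -(D+L)⁻¹U: row 0 first, T[0,4] = -(5)/(12) = -0.4167; later rows by forward substitution.
  T[0,:] = [+0.0000, +0.3333, +0.4167, +0.0833, -0.4167]
  T[1,:] = [+0.0000, +0.1481, +0.6296, -0.0741, -0.6296]
  T[2,:] = [+0.0000, +0.1687, +0.1615, -0.1677, -0.8282]
  T[3,:] = [+0.0000, -0.2949, -0.4016, +0.0086, +0.9571]
  T[4,:] = [+0.0000, -0.0160, -0.1682, +0.0330, -0.0318]
|λ(T)| sorted: 0.8249, 0.3058, 0.1383, 0.0944, 0.0000.
spectral radius ρ = 0.8249; 0.8249 < 1 ⇒ converges.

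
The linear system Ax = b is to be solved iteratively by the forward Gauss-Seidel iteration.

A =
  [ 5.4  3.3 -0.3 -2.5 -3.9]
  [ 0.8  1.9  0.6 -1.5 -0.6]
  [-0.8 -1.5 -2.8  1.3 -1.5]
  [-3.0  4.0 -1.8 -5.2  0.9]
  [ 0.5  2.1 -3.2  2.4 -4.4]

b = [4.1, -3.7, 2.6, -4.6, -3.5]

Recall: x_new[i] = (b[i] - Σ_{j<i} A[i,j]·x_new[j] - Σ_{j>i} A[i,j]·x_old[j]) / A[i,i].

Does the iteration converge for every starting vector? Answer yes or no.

Split A = D + L + U, D = diag(5.4, 1.9, -2.8, -5.2, -4.4).
GS T = -(D+L)⁻¹U: row 0 first, T[0,1] = -(3.3)/(5.4) = -0.6111; later rows by forward substitution.
  T[0,:] = [+0.0000 -0.6111 +0.0556 +0.4630 +0.7222]
  T[1,:] = [+0.0000 +0.2573 -0.3392 +0.5945 +0.0117]
  T[2,:] = [+0.0000 +0.0368 +0.1658 +0.0135 -0.7483]
  T[3,:] = [+0.0000 +0.5378 -0.3504 +0.1856 +0.0244]
  T[4,:] = [+0.0000 +0.3200 -0.4673 +0.4278 +0.6452]
|λ(T)| sorted: 1.2956, 0.3416, 0.2860, 0.0139, 0.0000.
ρ = 1.2956; 1.2956 > 1, so it fails to converge.

no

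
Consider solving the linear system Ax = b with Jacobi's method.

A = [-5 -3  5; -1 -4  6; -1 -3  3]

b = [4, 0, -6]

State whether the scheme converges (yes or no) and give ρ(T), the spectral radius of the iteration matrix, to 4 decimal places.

Let D = diag(-5, -4, 3); L, U the strict triangles.
Jacobi T = -D⁻¹(L+U): T[2,1] = -(-3)/(3) = +1.0000; T[2,2] = 0.
  T[0,:] = [+0.0000  -0.6000  +1.0000]
  T[1,:] = [-0.2500  +0.0000  +1.5000]
  T[2,:] = [+0.3333  +1.0000  +0.0000]
moduli |λ_i(T)| = 1.5306, 1.2410, 0.2896.
spectral radius ρ = 1.5306; 1.5306 > 1: divergent.

no, ρ = 1.5306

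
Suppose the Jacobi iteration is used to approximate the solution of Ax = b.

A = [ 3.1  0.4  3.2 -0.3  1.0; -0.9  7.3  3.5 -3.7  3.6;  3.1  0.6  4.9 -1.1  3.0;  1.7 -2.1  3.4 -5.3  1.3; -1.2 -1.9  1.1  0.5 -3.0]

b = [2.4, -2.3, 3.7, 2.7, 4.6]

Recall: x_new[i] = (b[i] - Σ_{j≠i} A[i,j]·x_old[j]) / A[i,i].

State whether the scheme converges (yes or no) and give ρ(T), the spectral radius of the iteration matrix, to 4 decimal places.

Split A = D + L + U, D = diag(3.1, 7.3, 4.9, -5.3, -3).
Jacobi: T = -D⁻¹(L+U), T[1,0] = -(-0.9)/(7.3) = +0.1233; T[1,1] = 0.
  T[0,:] = [+0.0000, -0.1290, -1.0323, +0.0968, -0.3226]
  T[1,:] = [+0.1233, +0.0000, -0.4795, +0.5068, -0.4932]
  T[2,:] = [-0.6327, -0.1224, +0.0000, +0.2245, -0.6122]
  T[3,:] = [+0.3208, -0.3962, +0.6415, +0.0000, +0.2453]
  T[4,:] = [-0.4000, -0.6333, +0.3667, +0.1667, +0.0000]
|eigenvalues of T|: 1.2494, 0.6963, 0.6963, 0.3651, 0.3651.
ρ = 1.2494; 1.2494 > 1 ⇒ diverges.

no, ρ = 1.2494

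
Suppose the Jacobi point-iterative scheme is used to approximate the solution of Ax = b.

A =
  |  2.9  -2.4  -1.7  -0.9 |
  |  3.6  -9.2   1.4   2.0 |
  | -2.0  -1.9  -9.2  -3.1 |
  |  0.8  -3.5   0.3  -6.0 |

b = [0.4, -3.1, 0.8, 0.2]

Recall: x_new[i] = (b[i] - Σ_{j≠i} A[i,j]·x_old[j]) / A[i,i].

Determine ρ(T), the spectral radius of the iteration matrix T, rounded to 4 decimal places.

0.5946

Write A = D+L+U with D = diag(2.9, -9.2, -9.2, -6).
T_J = -D⁻¹(L+U): T[1,0] = -(3.6)/(-9.2) = +0.3913; T[1,1] = 0.
  T[0,:] = [+0.0000 +0.8276 +0.5862 +0.3103]
  T[1,:] = [+0.3913 +0.0000 +0.1522 +0.2174]
  T[2,:] = [-0.2174 -0.2065 +0.0000 -0.3370]
  T[3,:] = [+0.1333 -0.5833 +0.0500 +0.0000]
eigenvalue magnitudes: 0.5946, 0.4536, 0.4536, 0.2394.
ρ = 0.5946; 0.5946 < 1: convergent.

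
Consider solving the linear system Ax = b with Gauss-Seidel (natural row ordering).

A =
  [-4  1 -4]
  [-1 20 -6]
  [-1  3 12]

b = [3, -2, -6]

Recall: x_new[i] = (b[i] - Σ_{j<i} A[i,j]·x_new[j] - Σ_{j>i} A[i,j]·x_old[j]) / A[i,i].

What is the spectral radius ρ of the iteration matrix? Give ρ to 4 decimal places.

0.1701

Let D = diag(-4, 20, 12); L, U the strict triangles.
GS T = -(D+L)⁻¹U: row 0 first, T[0,1] = -(1)/(-4) = +0.2500; later rows by forward substitution.
  T[0,:] = [+0.0000  +0.2500  -1.0000]
  T[1,:] = [+0.0000  +0.0125  +0.2500]
  T[2,:] = [+0.0000  +0.0177  -0.1458]
|λ(T)| sorted: 0.1701, 0.0367, 0.0000.
spectral radius ρ = 0.1701; 0.1701 < 1, so it converges for any x₀.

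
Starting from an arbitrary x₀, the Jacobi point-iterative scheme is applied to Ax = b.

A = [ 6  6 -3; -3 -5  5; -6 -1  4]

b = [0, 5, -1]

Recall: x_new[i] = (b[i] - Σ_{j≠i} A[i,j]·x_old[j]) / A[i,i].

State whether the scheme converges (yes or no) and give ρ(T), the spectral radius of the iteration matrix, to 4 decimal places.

no, ρ = 1.6064

A = D + L + U where D = diag(6, -5, 4).
Jacobi: T = -D⁻¹(L+U), T[1,0] = -(-3)/(-5) = -0.6000; T[1,1] = 0.
  T[0,:] = [+0.0000 -1.0000 +0.5000]
  T[1,:] = [-0.6000 +0.0000 +1.0000]
  T[2,:] = [+1.5000 +0.2500 +0.0000]
|λ(T)| sorted: 1.6064, 0.9902, 0.9902.
spectral radius ρ = 1.6064; 1.6064 > 1 ⇒ diverges.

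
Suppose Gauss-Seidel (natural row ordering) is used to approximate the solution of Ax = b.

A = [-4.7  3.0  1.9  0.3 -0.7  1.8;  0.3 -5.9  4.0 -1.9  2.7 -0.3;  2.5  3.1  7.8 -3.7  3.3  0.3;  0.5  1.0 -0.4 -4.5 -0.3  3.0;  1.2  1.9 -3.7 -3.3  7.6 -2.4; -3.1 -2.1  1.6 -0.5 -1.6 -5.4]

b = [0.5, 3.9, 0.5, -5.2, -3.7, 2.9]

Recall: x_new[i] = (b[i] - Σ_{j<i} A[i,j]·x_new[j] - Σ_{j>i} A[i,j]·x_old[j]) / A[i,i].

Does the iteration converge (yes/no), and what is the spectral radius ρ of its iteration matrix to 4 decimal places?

Diagonal D = diag(-4.7, -5.9, 7.8, -4.5, 7.6, -5.4); L, U strict lower/upper.
Gauss-Seidel: T = -(D+L)⁻¹U, row 0 first, T[0,2] = -(1.9)/(-4.7) = +0.4043; later rows by forward substitution.
  T[0,:] = [+0.0000  +0.6383  +0.4043  +0.0638  -0.1489  +0.3830]
  T[1,:] = [+0.0000  +0.0325  +0.6985  -0.3188  +0.4501  -0.0314]
  T[2,:] = [+0.0000  -0.2175  -0.4072  +0.5806  -0.5542  -0.1487]
  T[3,:] = [+0.0000  +0.0975  +0.2363  -0.1154  +0.0661  +0.7155]
  T[4,:] = [+0.0000  -0.1725  -0.3341  +0.3022  -0.3301  +0.5014]
  T[5,:] = [+0.0000  -0.4014  -0.5473  +0.1805  -0.1620  -0.4665]
|eigenvalues of T|: 0.8286, 0.5749, 0.2001, 0.2001, 0.1301, 0.0000.
ρ(T) = max|λ| = 0.8286; 0.8286 < 1 ⇒ converges.

yes, ρ = 0.8286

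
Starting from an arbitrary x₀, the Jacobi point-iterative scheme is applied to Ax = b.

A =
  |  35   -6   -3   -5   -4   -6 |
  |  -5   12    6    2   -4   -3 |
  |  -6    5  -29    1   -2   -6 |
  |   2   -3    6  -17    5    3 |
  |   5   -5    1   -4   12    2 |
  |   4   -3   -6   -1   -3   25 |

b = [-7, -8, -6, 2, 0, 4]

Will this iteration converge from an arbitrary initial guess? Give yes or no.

yes

A = D + L + U where D = diag(35, 12, -29, -17, 12, 25).
Jacobi T = -D⁻¹(L+U): T[3,1] = -(-3)/(-17) = -0.1765; T[3,3] = 0.
  T[0,:] = [+0.0000  +0.1714  +0.0857  +0.1429  +0.1143  +0.1714]
  T[1,:] = [+0.4167  +0.0000  -0.5000  -0.1667  +0.3333  +0.2500]
  T[2,:] = [-0.2069  +0.1724  +0.0000  +0.0345  -0.0690  -0.2069]
  T[3,:] = [+0.1176  -0.1765  +0.3529  +0.0000  +0.2941  +0.1765]
  T[4,:] = [-0.4167  +0.4167  -0.0833  +0.3333  +0.0000  -0.1667]
  T[5,:] = [-0.1600  +0.1200  +0.2400  +0.0400  +0.1200  +0.0000]
|λ(T)| sorted: 0.5993, 0.4213, 0.3521, 0.3521, 0.1713, 0.0474.
ρ = 0.5993; 0.5993 < 1 ⇒ converges.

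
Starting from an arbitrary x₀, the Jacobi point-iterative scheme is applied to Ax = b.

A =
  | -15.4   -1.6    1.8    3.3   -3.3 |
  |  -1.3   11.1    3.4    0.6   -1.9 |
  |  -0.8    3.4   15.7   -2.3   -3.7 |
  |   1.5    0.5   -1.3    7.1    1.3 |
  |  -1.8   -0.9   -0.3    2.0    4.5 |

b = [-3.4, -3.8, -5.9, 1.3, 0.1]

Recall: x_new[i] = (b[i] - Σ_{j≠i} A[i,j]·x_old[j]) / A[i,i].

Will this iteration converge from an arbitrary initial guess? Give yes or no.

yes

Split A = D + L + U, D = diag(-15.4, 11.1, 15.7, 7.1, 4.5).
Jacobi T = -D⁻¹(L+U): T[0,1] = -(-1.6)/(-15.4) = -0.1039; T[0,0] = 0.
  T[0,:] = [+0.0000  -0.1039  +0.1169  +0.2143  -0.2143]
  T[1,:] = [+0.1171  +0.0000  -0.3063  -0.0541  +0.1712]
  T[2,:] = [+0.0510  -0.2166  +0.0000  +0.1465  +0.2357]
  T[3,:] = [-0.2113  -0.0704  +0.1831  +0.0000  -0.1831]
  T[4,:] = [+0.4000  +0.2000  +0.0667  -0.4444  +0.0000]
|eigenvalues of T|: 0.5064, 0.3671, 0.3671, 0.2793, 0.1003.
spectral radius ρ = 0.5064; 0.5064 < 1 ⇒ converges.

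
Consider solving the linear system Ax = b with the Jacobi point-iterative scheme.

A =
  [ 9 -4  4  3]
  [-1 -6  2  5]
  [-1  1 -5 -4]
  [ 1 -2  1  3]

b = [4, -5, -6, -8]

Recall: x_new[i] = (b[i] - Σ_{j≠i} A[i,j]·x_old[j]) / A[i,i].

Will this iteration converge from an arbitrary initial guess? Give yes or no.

no

Diagonal D = diag(9, -6, -5, 3); L, U strict lower/upper.
T_J = -D⁻¹(L+U): T[0,3] = -(3)/(9) = -0.3333; T[0,0] = 0.
  T[0,:] = [+0.0000, +0.4444, -0.4444, -0.3333]
  T[1,:] = [-0.1667, +0.0000, +0.3333, +0.8333]
  T[2,:] = [-0.2000, +0.2000, +0.0000, -0.8000]
  T[3,:] = [-0.3333, +0.6667, -0.3333, +0.0000]
|eigenvalues of T|: 1.1954, 0.5918, 0.5918, 0.0560.
spectral radius ρ = 1.1954; 1.1954 > 1, so it fails to converge.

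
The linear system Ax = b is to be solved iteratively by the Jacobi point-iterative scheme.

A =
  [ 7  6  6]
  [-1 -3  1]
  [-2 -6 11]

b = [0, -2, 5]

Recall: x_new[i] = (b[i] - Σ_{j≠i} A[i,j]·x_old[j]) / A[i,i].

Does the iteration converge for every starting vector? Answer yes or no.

Let D = diag(7, -3, 11); L, U the strict triangles.
Jacobi T = -D⁻¹(L+U): T[0,2] = -(6)/(7) = -0.8571; T[0,0] = 0.
  T[0,:] = [+0.0000, -0.8571, -0.8571]
  T[1,:] = [-0.3333, +0.0000, +0.3333]
  T[2,:] = [+0.1818, +0.5455, +0.0000]
|λ(T)| sorted: 0.6813, 0.3905, 0.3905.
spectral radius ρ = 0.6813; 0.6813 < 1: convergent.

yes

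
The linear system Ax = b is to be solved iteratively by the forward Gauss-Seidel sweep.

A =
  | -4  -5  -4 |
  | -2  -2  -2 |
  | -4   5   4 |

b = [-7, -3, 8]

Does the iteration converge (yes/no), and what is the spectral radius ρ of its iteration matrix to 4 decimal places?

no, ρ = 1.2500

Let D = diag(-4, -2, 4); L, U the strict triangles.
T_GS = -(D+L)⁻¹U: row 0 first, T[0,2] = -(-4)/(-4) = -1.0000; later rows by forward substitution.
  T[0,:] = [+0.0000 -1.2500 -1.0000]
  T[1,:] = [+0.0000 +1.2500 +0.0000]
  T[2,:] = [+0.0000 -2.8125 -1.0000]
|eigenvalues of T|: 1.2500, 1.0000, 0.0000.
spectral radius ρ = 1.2500; 1.2500 > 1 ⇒ diverges.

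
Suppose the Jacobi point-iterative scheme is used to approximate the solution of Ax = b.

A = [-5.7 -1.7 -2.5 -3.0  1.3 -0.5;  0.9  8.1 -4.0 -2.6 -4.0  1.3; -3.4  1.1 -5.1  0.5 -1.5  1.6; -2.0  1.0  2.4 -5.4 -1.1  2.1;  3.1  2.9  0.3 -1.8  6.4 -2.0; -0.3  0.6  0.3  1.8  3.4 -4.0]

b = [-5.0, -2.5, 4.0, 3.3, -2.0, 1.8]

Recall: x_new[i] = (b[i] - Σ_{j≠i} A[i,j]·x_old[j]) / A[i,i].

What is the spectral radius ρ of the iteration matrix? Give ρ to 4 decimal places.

Split A = D + L + U, D = diag(-5.7, 8.1, -5.1, -5.4, 6.4, -4).
T_J = -D⁻¹(L+U): T[4,1] = -(2.9)/(6.4) = -0.4531; T[4,4] = 0.
  T[0,:] = [+0.0000  -0.2982  -0.4386  -0.5263  +0.2281  -0.0877]
  T[1,:] = [-0.1111  +0.0000  +0.4938  +0.3210  +0.4938  -0.1605]
  T[2,:] = [-0.6667  +0.2157  +0.0000  +0.0980  -0.2941  +0.3137]
  T[3,:] = [-0.3704  +0.1852  +0.4444  +0.0000  -0.2037  +0.3889]
  T[4,:] = [-0.4844  -0.4531  -0.0469  +0.2812  +0.0000  +0.3125]
  T[5,:] = [-0.0750  +0.1500  +0.0750  +0.4500  +0.8500  +0.0000]
moduli |λ_i(T)| = 1.1834, 0.5854, 0.5854, 0.5595, 0.5595, 0.4073.
spectral radius ρ = 1.1834; 1.1834 > 1: divergent.

1.1834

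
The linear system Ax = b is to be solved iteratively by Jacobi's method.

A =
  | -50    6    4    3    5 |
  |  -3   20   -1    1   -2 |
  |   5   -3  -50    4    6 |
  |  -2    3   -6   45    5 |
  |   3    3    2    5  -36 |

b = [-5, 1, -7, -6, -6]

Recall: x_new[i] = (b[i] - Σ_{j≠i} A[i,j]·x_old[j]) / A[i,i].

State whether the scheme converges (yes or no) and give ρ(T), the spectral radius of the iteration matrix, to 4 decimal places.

yes, ρ = 0.2303

Split A = D + L + U, D = diag(-50, 20, -50, 45, -36).
Jacobi: T = -D⁻¹(L+U), T[0,1] = -(6)/(-50) = +0.1200; T[0,0] = 0.
  T[0,:] = [+0.0000, +0.1200, +0.0800, +0.0600, +0.1000]
  T[1,:] = [+0.1500, +0.0000, +0.0500, -0.0500, +0.1000]
  T[2,:] = [+0.1000, -0.0600, +0.0000, +0.0800, +0.1200]
  T[3,:] = [+0.0444, -0.0667, +0.1333, +0.0000, -0.1111]
  T[4,:] = [+0.0833, +0.0833, +0.0556, +0.1389, +0.0000]
|λ(T)| sorted: 0.2303, 0.1512, 0.1512, 0.1409, 0.1342.
ρ(T) = max|λ| = 0.2303; 0.2303 < 1, so it converges for any x₀.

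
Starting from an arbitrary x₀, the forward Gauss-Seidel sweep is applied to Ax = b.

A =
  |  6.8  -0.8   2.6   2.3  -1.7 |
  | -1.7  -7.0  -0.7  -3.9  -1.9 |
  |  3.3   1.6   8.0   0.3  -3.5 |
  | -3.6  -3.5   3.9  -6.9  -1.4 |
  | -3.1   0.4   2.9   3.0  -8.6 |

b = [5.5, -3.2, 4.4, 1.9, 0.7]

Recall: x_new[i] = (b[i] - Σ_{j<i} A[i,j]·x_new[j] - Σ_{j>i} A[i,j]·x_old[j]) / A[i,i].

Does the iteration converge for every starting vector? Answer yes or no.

Let D = diag(6.8, -7, 8, -6.9, -8.6); L, U the strict triangles.
Gauss-Seidel: T = -(D+L)⁻¹U, row 0 first, T[0,2] = -(2.6)/(6.8) = -0.3824; later rows by forward substitution.
  T[0,:] = [+0.0000, +0.1176, -0.3824, -0.3382, +0.2500]
  T[1,:] = [+0.0000, -0.0286, -0.0071, -0.4750, -0.3321]
  T[2,:] = [+0.0000, -0.0428, +0.1591, +0.1970, +0.4008]
  T[3,:] = [+0.0000, -0.0711, +0.2931, +0.5288, +0.0617]
  T[4,:] = [+0.0000, -0.0830, +0.2934, +0.3507, +0.0511]
moduli |λ_i(T)| = 0.8659, 0.2565, 0.0995, 0.0015, 0.0000.
spectral radius ρ = 0.8659; 0.8659 < 1 ⇒ converges.

yes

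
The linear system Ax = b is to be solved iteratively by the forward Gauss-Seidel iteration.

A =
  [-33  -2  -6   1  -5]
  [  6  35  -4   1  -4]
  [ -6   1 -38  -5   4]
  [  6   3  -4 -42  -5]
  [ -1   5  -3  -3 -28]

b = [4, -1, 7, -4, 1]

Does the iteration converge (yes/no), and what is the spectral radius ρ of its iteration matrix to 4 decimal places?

yes, ρ = 0.1531

Write A = D+L+U with D = diag(-33, 35, -38, -42, -28).
Gauss-Seidel: T = -(D+L)⁻¹U, row 0 first, T[0,3] = -(1)/(-33) = +0.0303; later rows by forward substitution.
  T[0,:] = [+0.0000, -0.0606, -0.1818, +0.0303, -0.1515]
  T[1,:] = [+0.0000, +0.0104, +0.1455, -0.0338, +0.1403]
  T[2,:] = [+0.0000, +0.0098, +0.0325, -0.1373, +0.1329]
  T[3,:] = [+0.0000, -0.0089, -0.0187, +0.0150, -0.1433]
  T[4,:] = [+0.0000, +0.0039, +0.0310, +0.0060, +0.0316]
moduli |λ_i(T)| = 0.1531, 0.0640, 0.0640, 0.0062, 0.0000.
spectral radius ρ = 0.1531; 0.1531 < 1: convergent.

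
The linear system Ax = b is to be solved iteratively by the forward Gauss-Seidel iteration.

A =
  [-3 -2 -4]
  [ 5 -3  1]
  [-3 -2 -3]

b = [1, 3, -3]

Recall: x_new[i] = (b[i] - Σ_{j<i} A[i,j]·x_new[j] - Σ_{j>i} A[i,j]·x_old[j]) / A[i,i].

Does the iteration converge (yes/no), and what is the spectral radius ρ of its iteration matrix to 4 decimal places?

Write A = D+L+U with D = diag(-3, -3, -3).
T_GS = -(D+L)⁻¹U: row 0 first, T[0,1] = -(-2)/(-3) = -0.6667; later rows by forward substitution.
  T[0,:] = [+0.0000, -0.6667, -1.3333]
  T[1,:] = [+0.0000, -1.1111, -1.8889]
  T[2,:] = [+0.0000, +1.4074, +2.5926]
|λ(T)| sorted: 1.6188, 0.1373, 0.0000.
ρ(T) = max|λ| = 1.6188; 1.6188 > 1 ⇒ diverges.

no, ρ = 1.6188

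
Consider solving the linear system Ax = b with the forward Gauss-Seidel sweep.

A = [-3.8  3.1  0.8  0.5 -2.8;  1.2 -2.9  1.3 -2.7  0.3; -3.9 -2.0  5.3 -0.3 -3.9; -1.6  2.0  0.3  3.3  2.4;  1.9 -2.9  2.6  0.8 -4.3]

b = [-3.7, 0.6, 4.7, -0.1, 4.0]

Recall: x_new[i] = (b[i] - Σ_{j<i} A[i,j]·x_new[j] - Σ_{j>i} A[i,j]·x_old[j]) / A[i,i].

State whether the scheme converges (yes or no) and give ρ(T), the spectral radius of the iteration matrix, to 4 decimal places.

Let D = diag(-3.8, -2.9, 5.3, 3.3, -4.3); L, U the strict triangles.
GS T = -(D+L)⁻¹U: row 0 first, T[0,4] = -(-2.8)/(-3.8) = -0.7368; later rows by forward substitution.
  T[0,:] = [+0.0000 +0.8158 +0.2105 +0.1316 -0.7368]
  T[1,:] = [+0.0000 +0.3376 +0.5354 -0.8766 -0.2015]
  T[2,:] = [+0.0000 +0.7277 +0.3569 -0.1774 +0.1176]
  T[3,:] = [+0.0000 +0.1248 -0.2549 +0.6112 -0.9731]
  T[4,:] = [+0.0000 +0.5960 -0.0996 +0.6558 -0.2996]
|λ(T)| sorted: 1.2077, 0.9182, 0.9182, 0.0065, 0.0000.
ρ(T) = max|λ| = 1.2077; 1.2077 > 1 ⇒ diverges.

no, ρ = 1.2077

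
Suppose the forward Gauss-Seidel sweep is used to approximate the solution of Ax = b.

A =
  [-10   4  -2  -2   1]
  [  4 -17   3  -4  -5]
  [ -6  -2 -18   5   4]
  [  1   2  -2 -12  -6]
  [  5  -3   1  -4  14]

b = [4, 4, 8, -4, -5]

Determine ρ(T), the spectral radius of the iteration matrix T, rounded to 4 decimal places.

0.5260

Write A = D+L+U with D = diag(-10, -17, -18, -12, 14).
T_GS = -(D+L)⁻¹U: row 0 first, T[0,1] = -(4)/(-10) = +0.4000; later rows by forward substitution.
  T[0,:] = [+0.0000, +0.4000, -0.2000, -0.2000, +0.1000]
  T[1,:] = [+0.0000, +0.0941, +0.1294, -0.2824, -0.2706]
  T[2,:] = [+0.0000, -0.1438, +0.0523, +0.3758, +0.2190]
  T[3,:] = [+0.0000, +0.0730, -0.0038, -0.1264, -0.5733]
  T[4,:] = [+0.0000, -0.0916, +0.0943, -0.0520, -0.2731]
|roots of det(T-λI)|: 0.5260, 0.2708, 0.2708, 0.0907, 0.0000.
spectral radius ρ = 0.5260; 0.5260 < 1: convergent.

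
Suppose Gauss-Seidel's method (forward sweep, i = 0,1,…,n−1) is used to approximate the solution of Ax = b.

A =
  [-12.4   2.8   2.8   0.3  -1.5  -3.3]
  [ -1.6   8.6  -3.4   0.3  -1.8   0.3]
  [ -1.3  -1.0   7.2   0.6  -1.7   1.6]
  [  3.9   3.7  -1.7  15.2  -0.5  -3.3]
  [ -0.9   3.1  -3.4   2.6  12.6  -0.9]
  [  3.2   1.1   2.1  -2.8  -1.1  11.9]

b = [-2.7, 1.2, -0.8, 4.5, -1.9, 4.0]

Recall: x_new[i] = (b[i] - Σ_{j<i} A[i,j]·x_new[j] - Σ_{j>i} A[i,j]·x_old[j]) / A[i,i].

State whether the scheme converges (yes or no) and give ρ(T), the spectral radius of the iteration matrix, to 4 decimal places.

yes, ρ = 0.5047

Write A = D+L+U with D = diag(-12.4, 8.6, 7.2, 15.2, 12.6, 11.9).
GS T = -(D+L)⁻¹U: row 0 first, T[0,3] = -(0.3)/(-12.4) = +0.0242; later rows by forward substitution.
  T[0,:] = [+0.0000, +0.2258, +0.2258, +0.0242, -0.1210, -0.2661]
  T[1,:] = [+0.0000, +0.0420, +0.4374, -0.0304, +0.1868, -0.0844]
  T[2,:] = [+0.0000, +0.0466, +0.1015, -0.0832, +0.2402, -0.2820]
  T[3,:] = [+0.0000, -0.0630, -0.1530, -0.0081, +0.0453, +0.2744]
  T[4,:] = [+0.0000, +0.0314, -0.0325, -0.0116, +0.0009, -0.0595]
  T[5,:] = [+0.0000, -0.0847, -0.1581, +0.0080, -0.0164, +0.1882]
eigenvalue magnitudes: 0.5047, 0.1750, 0.1750, 0.0174, 0.0174, 0.0000.
ρ = 0.5047; 0.5047 < 1: convergent.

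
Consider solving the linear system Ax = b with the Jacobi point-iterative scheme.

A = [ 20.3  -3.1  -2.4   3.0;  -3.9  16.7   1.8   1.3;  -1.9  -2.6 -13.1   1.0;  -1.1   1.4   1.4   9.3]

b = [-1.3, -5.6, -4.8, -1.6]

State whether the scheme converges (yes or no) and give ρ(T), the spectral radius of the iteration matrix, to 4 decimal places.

yes, ρ = 0.1745

Diagonal D = diag(20.3, 16.7, -13.1, 9.3); L, U strict lower/upper.
Jacobi T = -D⁻¹(L+U): T[2,1] = -(-2.6)/(-13.1) = -0.1985; T[2,2] = 0.
  T[0,:] = [+0.0000, +0.1527, +0.1182, -0.1478]
  T[1,:] = [+0.2335, +0.0000, -0.1078, -0.0778]
  T[2,:] = [-0.1450, -0.1985, +0.0000, +0.0763]
  T[3,:] = [+0.1183, -0.1505, -0.1505, +0.0000]
|roots of det(T-λI)|: 0.1745, 0.1447, 0.1447, 0.0569.
ρ = 0.1745; 0.1745 < 1 ⇒ converges.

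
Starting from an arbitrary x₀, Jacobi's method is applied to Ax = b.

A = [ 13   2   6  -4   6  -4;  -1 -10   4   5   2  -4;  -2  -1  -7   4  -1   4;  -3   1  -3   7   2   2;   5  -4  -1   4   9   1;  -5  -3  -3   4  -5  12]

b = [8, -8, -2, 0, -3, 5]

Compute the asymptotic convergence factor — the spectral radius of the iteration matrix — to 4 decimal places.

Split A = D + L + U, D = diag(13, -10, -7, 7, 9, 12).
Jacobi T = -D⁻¹(L+U): T[0,1] = -(2)/(13) = -0.1538; T[0,0] = 0.
  T[0,:] = [+0.0000 -0.1538 -0.4615 +0.3077 -0.4615 +0.3077]
  T[1,:] = [-0.1000 +0.0000 +0.4000 +0.5000 +0.2000 -0.4000]
  T[2,:] = [-0.2857 -0.1429 +0.0000 +0.5714 -0.1429 +0.5714]
  T[3,:] = [+0.4286 -0.1429 +0.4286 +0.0000 -0.2857 -0.2857]
  T[4,:] = [-0.5556 +0.4444 +0.1111 -0.4444 +0.0000 -0.1111]
  T[5,:] = [+0.4167 +0.2500 +0.2500 -0.3333 +0.4167 +0.0000]
eigenvalue magnitudes: 1.1300, 0.6114, 0.6114, 0.5806, 0.4305, 0.4305.
ρ = 1.1300; 1.1300 > 1, so it fails to converge.

1.1300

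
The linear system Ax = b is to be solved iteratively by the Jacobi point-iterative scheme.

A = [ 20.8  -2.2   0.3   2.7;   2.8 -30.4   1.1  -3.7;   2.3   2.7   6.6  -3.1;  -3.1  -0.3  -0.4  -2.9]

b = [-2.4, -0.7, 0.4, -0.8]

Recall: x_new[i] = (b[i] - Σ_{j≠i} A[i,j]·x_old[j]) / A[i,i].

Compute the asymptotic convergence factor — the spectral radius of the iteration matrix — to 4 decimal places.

Split A = D + L + U, D = diag(20.8, -30.4, 6.6, -2.9).
Jacobi: T = -D⁻¹(L+U), T[0,3] = -(2.7)/(20.8) = -0.1298; T[0,0] = 0.
  T[0,:] = [+0.0000, +0.1058, -0.0144, -0.1298]
  T[1,:] = [+0.0921, +0.0000, +0.0362, -0.1217]
  T[2,:] = [-0.3485, -0.4091, +0.0000, +0.4697]
  T[3,:] = [-1.0690, -0.1034, -0.1379, +0.0000]
|λ(T)| sorted: 0.3275, 0.2470, 0.0678, 0.0127.
ρ(T) = max|λ| = 0.3275; 0.3275 < 1, so it converges for any x₀.

0.3275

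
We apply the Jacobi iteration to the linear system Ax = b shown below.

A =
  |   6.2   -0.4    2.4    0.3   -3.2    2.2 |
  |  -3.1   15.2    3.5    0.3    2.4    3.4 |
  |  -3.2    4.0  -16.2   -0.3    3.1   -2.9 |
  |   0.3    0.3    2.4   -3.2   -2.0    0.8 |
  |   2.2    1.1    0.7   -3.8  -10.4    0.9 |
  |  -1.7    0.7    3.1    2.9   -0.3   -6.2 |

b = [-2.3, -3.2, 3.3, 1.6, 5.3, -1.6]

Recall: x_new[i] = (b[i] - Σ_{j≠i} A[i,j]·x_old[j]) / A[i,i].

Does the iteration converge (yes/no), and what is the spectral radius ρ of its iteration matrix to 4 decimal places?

A = D + L + U where D = diag(6.2, 15.2, -16.2, -3.2, -10.4, -6.2).
T_J = -D⁻¹(L+U): T[3,1] = -(0.3)/(-3.2) = +0.0938; T[3,3] = 0.
  T[0,:] = [+0.0000, +0.0645, -0.3871, -0.0484, +0.5161, -0.3548]
  T[1,:] = [+0.2039, +0.0000, -0.2303, -0.0197, -0.1579, -0.2237]
  T[2,:] = [-0.1975, +0.2469, +0.0000, -0.0185, +0.1914, -0.1790]
  T[3,:] = [+0.0938, +0.0938, +0.7500, +0.0000, -0.6250, +0.2500]
  T[4,:] = [+0.2115, +0.1058, +0.0673, -0.3654, +0.0000, +0.0865]
  T[5,:] = [-0.2742, +0.1129, +0.5000, +0.4677, -0.0484, +0.0000]
|eigenvalues of T|: 0.8857, 0.5494, 0.3718, 0.3718, 0.1251, 0.1251.
ρ(T) = max|λ| = 0.8857; 0.8857 < 1 ⇒ converges.

yes, ρ = 0.8857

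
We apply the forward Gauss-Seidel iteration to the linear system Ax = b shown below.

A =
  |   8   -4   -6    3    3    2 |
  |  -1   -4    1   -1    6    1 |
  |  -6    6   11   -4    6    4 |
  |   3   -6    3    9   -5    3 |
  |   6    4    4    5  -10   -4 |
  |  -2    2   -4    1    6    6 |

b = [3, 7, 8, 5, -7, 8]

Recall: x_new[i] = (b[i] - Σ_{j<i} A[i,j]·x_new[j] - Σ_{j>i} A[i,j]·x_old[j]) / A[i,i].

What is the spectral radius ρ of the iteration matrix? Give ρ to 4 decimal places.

Split A = D + L + U, D = diag(8, -4, 11, 9, -10, 6).
Gauss-Seidel: T = -(D+L)⁻¹U, row 0 first, T[0,2] = -(-6)/(8) = +0.7500; later rows by forward substitution.
  T[0,:] = [+0.0000 +0.5000 +0.7500 -0.3750 -0.3750 -0.2500]
  T[1,:] = [+0.0000 -0.1250 +0.0625 -0.1562 +1.5938 +0.3125]
  T[2,:] = [+0.0000 +0.3409 +0.3750 +0.2443 -1.6193 -0.6705]
  T[3,:] = [+0.0000 -0.3636 -0.3333 -0.0606 +2.2828 +0.1818]
  T[4,:] = [+0.0000 +0.2045 +0.4583 -0.2201 +0.9062 -0.6023]
  T[5,:] = [+0.0000 +0.2917 +0.0764 +0.3201 -3.0225 -0.0625]
|roots of det(T-λI)|: 1.6182, 0.7232, 0.2962, 0.2962, 0.0328, 0.0000.
ρ = 1.6182; 1.6182 > 1 ⇒ diverges.

1.6182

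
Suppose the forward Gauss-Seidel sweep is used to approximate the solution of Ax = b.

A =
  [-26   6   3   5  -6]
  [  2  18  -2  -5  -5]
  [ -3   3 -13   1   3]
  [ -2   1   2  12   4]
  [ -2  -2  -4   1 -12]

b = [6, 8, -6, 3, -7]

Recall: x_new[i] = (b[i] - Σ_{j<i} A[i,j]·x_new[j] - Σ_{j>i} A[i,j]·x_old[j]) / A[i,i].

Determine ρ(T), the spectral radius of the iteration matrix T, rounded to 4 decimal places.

Split A = D + L + U, D = diag(-26, 18, -13, 12, -12).
T_GS = -(D+L)⁻¹U: row 0 first, T[0,3] = -(5)/(-26) = +0.1923; later rows by forward substitution.
  T[0,:] = [+0.0000 +0.2308 +0.1154 +0.1923 -0.2308]
  T[1,:] = [+0.0000 -0.0256 +0.0983 +0.2564 +0.3034]
  T[2,:] = [+0.0000 -0.0592 -0.0039 +0.0917 +0.3540]
  T[3,:] = [+0.0000 +0.0505 +0.0117 -0.0046 -0.4561]
  T[4,:] = [+0.0000 -0.0103 -0.0333 -0.1057 -0.1681]
|eigenvalues of T|: 0.2882, 0.1651, 0.0480, 0.0480, 0.0000.
ρ(T) = max|λ| = 0.2882; 0.2882 < 1 ⇒ converges.

0.2882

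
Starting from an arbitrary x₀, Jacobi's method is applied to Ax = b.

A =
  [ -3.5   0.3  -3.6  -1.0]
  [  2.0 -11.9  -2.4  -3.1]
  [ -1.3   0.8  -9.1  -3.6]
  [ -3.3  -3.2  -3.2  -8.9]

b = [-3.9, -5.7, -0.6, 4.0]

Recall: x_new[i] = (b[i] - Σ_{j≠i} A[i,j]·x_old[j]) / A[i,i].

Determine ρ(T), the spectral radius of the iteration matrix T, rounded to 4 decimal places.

0.7937

Write A = D+L+U with D = diag(-3.5, -11.9, -9.1, -8.9).
Jacobi: T = -D⁻¹(L+U), T[3,2] = -(-3.2)/(-8.9) = -0.3596; T[3,3] = 0.
  T[0,:] = [+0.0000  +0.0857  -1.0286  -0.2857]
  T[1,:] = [+0.1681  +0.0000  -0.2017  -0.2605]
  T[2,:] = [-0.1429  +0.0879  +0.0000  -0.3956]
  T[3,:] = [-0.3708  -0.3596  -0.3596  +0.0000]
|eigenvalues of T|: 0.7937, 0.5673, 0.5673, 0.1819.
ρ = 0.7937; 0.7937 < 1: convergent.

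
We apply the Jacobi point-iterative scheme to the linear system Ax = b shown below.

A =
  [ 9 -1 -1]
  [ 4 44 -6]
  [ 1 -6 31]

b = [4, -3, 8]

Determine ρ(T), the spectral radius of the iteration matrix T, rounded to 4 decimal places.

0.1657

Split A = D + L + U, D = diag(9, 44, 31).
Jacobi T = -D⁻¹(L+U): T[2,1] = -(-6)/(31) = +0.1935; T[2,2] = 0.
  T[0,:] = [+0.0000 +0.1111 +0.1111]
  T[1,:] = [-0.0909 +0.0000 +0.1364]
  T[2,:] = [-0.0323 +0.1935 +0.0000]
|eigenvalues of T|: 0.1657, 0.1214, 0.1214.
ρ = 0.1657; 0.1657 < 1 ⇒ converges.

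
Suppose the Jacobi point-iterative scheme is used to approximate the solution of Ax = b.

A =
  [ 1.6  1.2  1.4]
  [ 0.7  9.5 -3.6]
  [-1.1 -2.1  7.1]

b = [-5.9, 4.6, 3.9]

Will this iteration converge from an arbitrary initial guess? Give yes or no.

Let D = diag(1.6, 9.5, 7.1); L, U the strict triangles.
T_J = -D⁻¹(L+U): T[1,0] = -(0.7)/(9.5) = -0.0737; T[1,1] = 0.
  T[0,:] = [+0.0000, -0.7500, -0.8750]
  T[1,:] = [-0.0737, +0.0000, +0.3789]
  T[2,:] = [+0.1549, +0.2958, +0.0000]
|eigenvalues of T|: 0.3283, 0.2757, 0.2757.
spectral radius ρ = 0.3283; 0.3283 < 1 ⇒ converges.

yes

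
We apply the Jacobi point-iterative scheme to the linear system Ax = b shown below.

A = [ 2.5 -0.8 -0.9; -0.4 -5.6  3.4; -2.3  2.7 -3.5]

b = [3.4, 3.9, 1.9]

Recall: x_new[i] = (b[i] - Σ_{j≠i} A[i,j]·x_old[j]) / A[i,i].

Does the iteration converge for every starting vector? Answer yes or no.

yes

Split A = D + L + U, D = diag(2.5, -5.6, -3.5).
Jacobi T = -D⁻¹(L+U): T[1,0] = -(-0.4)/(-5.6) = -0.0714; T[1,1] = 0.
  T[0,:] = [+0.0000, +0.3200, +0.3600]
  T[1,:] = [-0.0714, +0.0000, +0.6071]
  T[2,:] = [-0.6571, +0.7714, +0.0000]
|eigenvalues of T|: 0.6581, 0.4734, 0.4734.
spectral radius ρ = 0.6581; 0.6581 < 1, so it converges for any x₀.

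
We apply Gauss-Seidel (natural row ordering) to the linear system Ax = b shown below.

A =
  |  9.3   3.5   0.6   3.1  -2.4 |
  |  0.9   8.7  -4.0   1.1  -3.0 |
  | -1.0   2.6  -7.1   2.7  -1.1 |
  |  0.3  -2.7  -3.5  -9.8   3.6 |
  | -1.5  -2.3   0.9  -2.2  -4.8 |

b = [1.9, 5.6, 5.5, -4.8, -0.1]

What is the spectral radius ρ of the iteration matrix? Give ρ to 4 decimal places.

0.6666

Split A = D + L + U, D = diag(9.3, 8.7, -7.1, -9.8, -4.8).
GS T = -(D+L)⁻¹U: row 0 first, T[0,2] = -(0.6)/(9.3) = -0.0645; later rows by forward substitution.
  T[0,:] = [+0.0000 -0.3763 -0.0645 -0.3333 +0.2581]
  T[1,:] = [+0.0000 +0.0389 +0.4664 -0.0920 +0.3181]
  T[2,:] = [+0.0000 +0.0673 +0.1799 +0.3936 -0.0748]
  T[3,:] = [+0.0000 -0.0463 -0.1947 -0.1254 +0.3143]
  T[4,:] = [+0.0000 +0.1328 -0.0804 +0.2795 -0.3912]
|λ(T)| sorted: 0.6666, 0.2447, 0.2447, 0.1893, 0.0000.
ρ(T) = max|λ| = 0.6666; 0.6666 < 1: convergent.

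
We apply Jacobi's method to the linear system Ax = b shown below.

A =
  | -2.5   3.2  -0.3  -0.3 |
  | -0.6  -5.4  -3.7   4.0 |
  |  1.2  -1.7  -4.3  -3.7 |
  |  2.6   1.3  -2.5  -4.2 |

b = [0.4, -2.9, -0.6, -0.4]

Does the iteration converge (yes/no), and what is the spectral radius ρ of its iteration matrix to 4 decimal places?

no, ρ = 1.2807

Write A = D+L+U with D = diag(-2.5, -5.4, -4.3, -4.2).
Jacobi: T = -D⁻¹(L+U), T[1,0] = -(-0.6)/(-5.4) = -0.1111; T[1,1] = 0.
  T[0,:] = [+0.0000, +1.2800, -0.1200, -0.1200]
  T[1,:] = [-0.1111, +0.0000, -0.6852, +0.7407]
  T[2,:] = [+0.2791, -0.3953, +0.0000, -0.8605]
  T[3,:] = [+0.6190, +0.3095, -0.5952, +0.0000]
eigenvalue magnitudes: 1.2807, 0.7220, 0.6888, 0.6888.
ρ(T) = max|λ| = 1.2807; 1.2807 > 1, so it fails to converge.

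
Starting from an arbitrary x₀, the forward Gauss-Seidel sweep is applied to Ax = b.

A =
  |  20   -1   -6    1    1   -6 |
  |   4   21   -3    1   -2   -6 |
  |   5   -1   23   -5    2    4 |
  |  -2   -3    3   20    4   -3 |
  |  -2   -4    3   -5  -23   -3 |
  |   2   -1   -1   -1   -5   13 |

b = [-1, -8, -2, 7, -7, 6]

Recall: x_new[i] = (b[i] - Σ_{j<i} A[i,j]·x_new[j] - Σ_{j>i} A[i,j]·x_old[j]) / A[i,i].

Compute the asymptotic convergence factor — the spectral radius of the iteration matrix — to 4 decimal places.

A = D + L + U where D = diag(20, 21, 23, 20, -23, 13).
T_GS = -(D+L)⁻¹U: row 0 first, T[0,3] = -(1)/(20) = -0.0500; later rows by forward substitution.
  T[0,:] = [+0.0000  +0.0500  +0.3000  -0.0500  -0.0500  +0.3000]
  T[1,:] = [+0.0000  -0.0095  +0.0857  -0.0381  +0.1048  +0.2286]
  T[2,:] = [+0.0000  -0.0113  -0.0615  +0.2266  -0.0715  -0.2292]
  T[3,:] = [+0.0000  +0.0053  +0.0521  -0.0447  -0.1786  +0.2487]
  T[4,:] = [+0.0000  -0.0053  -0.0603  +0.0502  +0.0156  -0.2802]
  T[5,:] = [+0.0000  -0.0109  -0.0635  +0.0381  +0.0025  -0.1349]
|roots of det(T-λI)|: 0.2485, 0.1175, 0.1045, 0.1045, 0.0195, 0.0000.
ρ = 0.2485; 0.2485 < 1, so it converges for any x₀.

0.2485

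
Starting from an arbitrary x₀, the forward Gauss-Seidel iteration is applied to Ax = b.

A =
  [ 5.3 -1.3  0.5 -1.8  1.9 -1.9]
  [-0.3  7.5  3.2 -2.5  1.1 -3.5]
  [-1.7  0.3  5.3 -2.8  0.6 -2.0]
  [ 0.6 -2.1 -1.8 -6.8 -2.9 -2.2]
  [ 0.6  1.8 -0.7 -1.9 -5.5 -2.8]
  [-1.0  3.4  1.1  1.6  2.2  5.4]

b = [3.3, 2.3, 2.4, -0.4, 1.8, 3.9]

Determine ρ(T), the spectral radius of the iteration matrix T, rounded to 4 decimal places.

Let D = diag(5.3, 7.5, 5.3, -6.8, -5.5, 5.4); L, U the strict triangles.
T_GS = -(D+L)⁻¹U: row 0 first, T[0,3] = -(-1.8)/(5.3) = +0.3396; later rows by forward substitution.
  T[0,:] = [+0.0000 +0.2453 -0.0943 +0.3396 -0.3585 +0.3585]
  T[1,:] = [+0.0000 +0.0098 -0.4304 +0.3469 -0.1610 +0.4810]
  T[2,:] = [+0.0000 +0.0781 -0.0059 +0.6176 -0.2191 +0.4651]
  T[3,:] = [+0.0000 -0.0021 +0.1262 -0.2407 -0.3504 -0.5636]
  T[4,:] = [+0.0000 +0.0207 -0.1940 +0.1551 +0.0571 -0.1771]
  T[5,:] = [+0.0000 +0.0155 +0.2964 -0.2732 +0.1602 -0.0921]
moduli |λ_i(T)| = 0.8304, 0.3958, 0.3093, 0.3093, 0.0707, 0.0000.
ρ = 0.8304; 0.8304 < 1: convergent.

0.8304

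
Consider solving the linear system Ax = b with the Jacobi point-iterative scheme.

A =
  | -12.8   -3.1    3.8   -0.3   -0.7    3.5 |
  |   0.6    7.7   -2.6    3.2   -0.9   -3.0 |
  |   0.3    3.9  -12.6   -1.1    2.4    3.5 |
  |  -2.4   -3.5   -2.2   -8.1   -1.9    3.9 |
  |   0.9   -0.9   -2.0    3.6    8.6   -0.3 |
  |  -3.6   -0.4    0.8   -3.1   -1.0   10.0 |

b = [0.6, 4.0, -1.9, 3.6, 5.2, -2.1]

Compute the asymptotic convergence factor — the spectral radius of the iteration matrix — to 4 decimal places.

0.8842

Diagonal D = diag(-12.8, 7.7, -12.6, -8.1, 8.6, 10); L, U strict lower/upper.
Jacobi: T = -D⁻¹(L+U), T[2,0] = -(0.3)/(-12.6) = +0.0238; T[2,2] = 0.
  T[0,:] = [+0.0000, -0.2422, +0.2969, -0.0234, -0.0547, +0.2734]
  T[1,:] = [-0.0779, +0.0000, +0.3377, -0.4156, +0.1169, +0.3896]
  T[2,:] = [+0.0238, +0.3095, +0.0000, -0.0873, +0.1905, +0.2778]
  T[3,:] = [-0.2963, -0.4321, -0.2716, +0.0000, -0.2346, +0.4815]
  T[4,:] = [-0.1047, +0.1047, +0.2326, -0.4186, +0.0000, +0.0349]
  T[5,:] = [+0.3600, +0.0400, -0.0800, +0.3100, +0.1000, +0.0000]
|eigenvalues of T|: 0.8842, 0.7439, 0.4397, 0.2140, 0.2140, 0.0802.
ρ(T) = max|λ| = 0.8842; 0.8842 < 1: convergent.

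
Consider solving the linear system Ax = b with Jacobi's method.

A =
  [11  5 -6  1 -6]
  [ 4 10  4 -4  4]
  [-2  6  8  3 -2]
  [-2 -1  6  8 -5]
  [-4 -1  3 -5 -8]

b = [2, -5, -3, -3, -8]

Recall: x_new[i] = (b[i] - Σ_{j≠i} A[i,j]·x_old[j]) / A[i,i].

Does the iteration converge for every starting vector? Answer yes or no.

no

Write A = D+L+U with D = diag(11, 10, 8, 8, -8).
Jacobi: T = -D⁻¹(L+U), T[3,1] = -(-1)/(8) = +0.1250; T[3,3] = 0.
  T[0,:] = [+0.0000, -0.4545, +0.5455, -0.0909, +0.5455]
  T[1,:] = [-0.4000, +0.0000, -0.4000, +0.4000, -0.4000]
  T[2,:] = [+0.2500, -0.7500, +0.0000, -0.3750, +0.2500]
  T[3,:] = [+0.2500, +0.1250, -0.7500, +0.0000, +0.6250]
  T[4,:] = [-0.5000, -0.1250, +0.3750, -0.6250, +0.0000]
moduli |λ_i(T)| = 1.1456, 0.7446, 0.7446, 0.6404, 0.6404.
ρ = 1.1456; 1.1456 > 1: divergent.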